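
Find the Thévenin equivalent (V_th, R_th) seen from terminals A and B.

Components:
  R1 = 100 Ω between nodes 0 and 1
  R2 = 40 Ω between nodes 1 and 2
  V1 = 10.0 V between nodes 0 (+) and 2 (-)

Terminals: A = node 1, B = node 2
Step 1 — V_th is the open-circuit voltage V_A - V_B (nothing connected across the terminals).
Nodal analysis, taking node 2 as the 0 V reference.
Source V1 fixes V_0 = 10 V.
KCL at each unknown node (sum of currents leaving = 0; resistances in Ω):
  Node 1: (V_1 - 10)/100 + (V_1 - 0)/40 = 0
Collecting terms: 0.035 × V_1 = 0.1  =>  V_1 = 2.857 V
V_th = V_1 - V_2 = 2.857 - 0 = 2.857 V
Step 2 — R_th: zero the source — replace V1 by a short circuit (node 2 merges into node 0) — and find the resistance seen between A (node 1) and B (node 0).
Reduce the network between node 1 (A) and node 0 (B) by series/parallel combination:
  Rp1 = R1 ‖ R2 (parallel, both between nodes 0 and 1) = 1/(1/100 + 1/40) = 28.57 Ω
R_th = 28.57 Ω

Final answer: V_th = 2.857 V, R_th = 28.57 Ω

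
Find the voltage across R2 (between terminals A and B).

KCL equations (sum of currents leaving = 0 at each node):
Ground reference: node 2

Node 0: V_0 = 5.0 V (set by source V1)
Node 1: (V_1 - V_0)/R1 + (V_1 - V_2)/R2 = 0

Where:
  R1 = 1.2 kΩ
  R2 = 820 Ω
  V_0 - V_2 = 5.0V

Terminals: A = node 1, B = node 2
R1 and R2 are in series across V1 (node 0 → node 1 → node 2), and the output A–B is taken across R2, so this is a voltage divider.
Series current: I = V1/(R1 + R2) = 5/(1200 + 820) = 5/2020 = 0.002475 A
V_R2 = I × R2 = V1 × R2/(R1 + R2) = 5 × 820/2020 = 2.03 V

Final answer: 2.03 V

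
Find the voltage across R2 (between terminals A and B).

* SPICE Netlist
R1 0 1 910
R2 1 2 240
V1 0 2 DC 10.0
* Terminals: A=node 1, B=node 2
R1 and R2 are in series across V1 (node 0 → node 1 → node 2), and the output A–B is taken across R2, so this is a voltage divider.
Series current: I = V1/(R1 + R2) = 10/(910 + 240) = 10/1150 = 0.008696 A
V_R2 = I × R2 = V1 × R2/(R1 + R2) = 10 × 240/1150 = 2.087 V

Final answer: 2.087 V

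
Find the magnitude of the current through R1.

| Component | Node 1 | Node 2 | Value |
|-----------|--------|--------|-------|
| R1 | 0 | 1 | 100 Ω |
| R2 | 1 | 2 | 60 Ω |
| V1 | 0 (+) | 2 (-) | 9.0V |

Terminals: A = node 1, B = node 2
Nodal analysis, taking node 2 as the 0 V reference.
Source V1 fixes V_0 = 9 V.
KCL at each unknown node (sum of currents leaving = 0; resistances in Ω):
  Node 1: (V_1 - 9)/100 + (V_1 - 0)/60 = 0
Collecting terms: 0.02667 × V_1 = 0.09  =>  V_1 = 3.375 V
I_R1 = (V_0 - V_1)/R1 = (9 - 3.375)/100 = 0.05625 A
|I_R1| = 0.05625 A

Final answer: |I_R1| = 0.05625 A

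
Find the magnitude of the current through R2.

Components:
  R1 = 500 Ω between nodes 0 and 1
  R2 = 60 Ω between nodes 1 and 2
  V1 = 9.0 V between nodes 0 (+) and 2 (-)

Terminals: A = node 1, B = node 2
Nodal analysis, taking node 2 as the 0 V reference.
Source V1 fixes V_0 = 9 V.
KCL at each unknown node (sum of currents leaving = 0; resistances in Ω):
  Node 1: (V_1 - 9)/500 + (V_1 - 0)/60 = 0
Collecting terms: 0.01867 × V_1 = 0.018  =>  V_1 = 0.9643 V
I_R2 = (V_1 - V_2)/R2 = (0.9643 - 0)/60 = 0.01607 A
|I_R2| = 0.01607 A

Final answer: |I_R2| = 0.01607 A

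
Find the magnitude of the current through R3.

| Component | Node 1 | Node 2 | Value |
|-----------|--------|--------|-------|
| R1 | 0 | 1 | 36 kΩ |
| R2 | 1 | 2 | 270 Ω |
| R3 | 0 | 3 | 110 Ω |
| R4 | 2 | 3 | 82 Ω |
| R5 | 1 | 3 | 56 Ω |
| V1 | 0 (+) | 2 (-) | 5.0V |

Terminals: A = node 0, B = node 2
Nodal analysis, taking node 2 as the 0 V reference.
Source V1 fixes V_0 = 5 V.
KCL at each unknown node (sum of currents leaving = 0; resistances in Ω):
  Node 1: (V_1 - 5)/36000 + (V_1 - 0)/270 + (V_1 - V_3)/56 = 0
  Node 3: (V_3 - 5)/110 + (V_3 - 0)/82 + (V_3 - V_1)/56 = 0
Collecting terms (coefficients in siemens):
  0.02159·V_1 - 0.01786·V_3 = 0.0001389
  0.03914·V_3 - 0.01786·V_1 = 0.04545
Determinant D = (0.02159)(0.03914) - (-0.01786)(-0.01786) = 0.0005262
V_1 = [(0.0001389)(0.03914) - (-0.01786)(0.04545)]/D = 1.553 V
V_3 = [(0.02159)(0.04545) - (0.0001389)(-0.01786)]/D = 1.87 V
I_R3 = (V_0 - V_3)/R3 = (5 - 1.87)/110 = 0.02846 A
|I_R3| = 0.02846 A

Final answer: |I_R3| = 0.02846 A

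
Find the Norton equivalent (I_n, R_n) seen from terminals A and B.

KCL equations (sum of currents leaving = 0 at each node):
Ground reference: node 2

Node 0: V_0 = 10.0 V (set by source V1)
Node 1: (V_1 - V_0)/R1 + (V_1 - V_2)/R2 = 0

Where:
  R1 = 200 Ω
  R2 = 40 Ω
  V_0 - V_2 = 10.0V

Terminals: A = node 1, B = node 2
Find the Thévenin equivalent first; then I_n = V_th/R_th and R_n = R_th.
Step 1 — V_th is the open-circuit voltage V_A - V_B (nothing connected across the terminals).
Nodal analysis, taking node 2 as the 0 V reference.
Source V1 fixes V_0 = 10 V.
KCL at each unknown node (sum of currents leaving = 0; resistances in Ω):
  Node 1: (V_1 - 10)/200 + (V_1 - 0)/40 = 0
Collecting terms: 0.03 × V_1 = 0.05  =>  V_1 = 1.667 V
V_th = V_1 - V_2 = 1.667 - 0 = 1.667 V
Step 2 — R_th: zero the source — replace V1 by a short circuit (node 2 merges into node 0) — and find the resistance seen between A (node 1) and B (node 0).
Reduce the network between node 1 (A) and node 0 (B) by series/parallel combination:
  Rp1 = R1 ‖ R2 (parallel, both between nodes 0 and 1) = 1/(1/200 + 1/40) = 33.33 Ω
R_th = 33.33 Ω
I_n = V_th/R_th = 1.667/33.33 = 0.05 A, and R_n = R_th = 33.33 Ω

Final answer: I_n = 0.05 A, R_n = 33.33 Ω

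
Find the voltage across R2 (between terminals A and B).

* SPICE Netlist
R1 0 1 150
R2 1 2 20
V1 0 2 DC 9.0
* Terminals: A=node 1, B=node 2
R1 and R2 are in series across V1 (node 0 → node 1 → node 2), and the output A–B is taken across R2, so this is a voltage divider.
Series current: I = V1/(R1 + R2) = 9/(150 + 20) = 9/170 = 0.05294 A
V_R2 = I × R2 = V1 × R2/(R1 + R2) = 9 × 20/170 = 1.059 V

Final answer: 1.059 V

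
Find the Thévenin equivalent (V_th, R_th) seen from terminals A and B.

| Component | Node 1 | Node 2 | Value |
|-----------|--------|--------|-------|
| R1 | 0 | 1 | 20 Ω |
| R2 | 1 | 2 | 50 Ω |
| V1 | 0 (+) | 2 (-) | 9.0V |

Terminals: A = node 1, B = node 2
Step 1 — V_th is the open-circuit voltage V_A - V_B (nothing connected across the terminals).
Nodal analysis, taking node 2 as the 0 V reference.
Source V1 fixes V_0 = 9 V.
KCL at each unknown node (sum of currents leaving = 0; resistances in Ω):
  Node 1: (V_1 - 9)/20 + (V_1 - 0)/50 = 0
Collecting terms: 0.07 × V_1 = 0.45  =>  V_1 = 6.429 V
V_th = V_1 - V_2 = 6.429 - 0 = 6.429 V
Step 2 — R_th: zero the source — replace V1 by a short circuit (node 2 merges into node 0) — and find the resistance seen between A (node 1) and B (node 0).
Reduce the network between node 1 (A) and node 0 (B) by series/parallel combination:
  Rp1 = R1 ‖ R2 (parallel, both between nodes 0 and 1) = 1/(1/20 + 1/50) = 14.29 Ω
R_th = 14.29 Ω

Final answer: V_th = 6.429 V, R_th = 14.29 Ω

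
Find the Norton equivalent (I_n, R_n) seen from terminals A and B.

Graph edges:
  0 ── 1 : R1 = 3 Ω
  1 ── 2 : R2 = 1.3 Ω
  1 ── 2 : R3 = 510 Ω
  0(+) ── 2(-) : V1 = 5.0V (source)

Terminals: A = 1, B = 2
Find the Thévenin equivalent first; then I_n = V_th/R_th and R_n = R_th.
Step 1 — V_th is the open-circuit voltage V_A - V_B (nothing connected across the terminals).
Nodal analysis, taking node 2 as the 0 V reference.
Source V1 fixes V_0 = 5 V.
KCL at each unknown node (sum of currents leaving = 0; resistances in Ω):
  Node 1: (V_1 - 5)/3 + (V_1 - 0)/1.3 + (V_1 - 0)/510 = 0
Collecting terms: 1.105 × V_1 = 1.667  =>  V_1 = 1.509 V
V_th = V_1 - V_2 = 1.509 - 0 = 1.509 V
Step 2 — R_th: zero the source — replace V1 by a short circuit (node 2 merges into node 0) — and find the resistance seen between A (node 1) and B (node 0).
Reduce the network between node 1 (A) and node 0 (B) by series/parallel combination:
  Rp1 = R1 ‖ R2 ‖ R3 (parallel, all between nodes 0 and 1) = 1/(1/3 + 1/1.3 + 1/510) = 0.9054 Ω
R_th = 0.9054 Ω
I_n = V_th/R_th = 1.509/0.9054 = 1.667 A, and R_n = R_th = 0.9054 Ω

Final answer: I_n = 1.667 A, R_n = 0.9054 Ω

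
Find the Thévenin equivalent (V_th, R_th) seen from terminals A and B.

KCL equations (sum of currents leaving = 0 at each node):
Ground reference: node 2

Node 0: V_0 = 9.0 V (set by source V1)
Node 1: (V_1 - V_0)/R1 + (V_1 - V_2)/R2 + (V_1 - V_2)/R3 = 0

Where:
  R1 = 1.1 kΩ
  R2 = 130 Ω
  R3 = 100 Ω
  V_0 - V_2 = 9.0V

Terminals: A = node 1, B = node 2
Step 1 — V_th is the open-circuit voltage V_A - V_B (nothing connected across the terminals).
Nodal analysis, taking node 2 as the 0 V reference.
Source V1 fixes V_0 = 9 V.
KCL at each unknown node (sum of currents leaving = 0; resistances in Ω):
  Node 1: (V_1 - 9)/1100 + (V_1 - 0)/130 + (V_1 - 0)/100 = 0
Collecting terms: 0.0186 × V_1 = 0.008182  =>  V_1 = 0.4398 V
V_th = V_1 - V_2 = 0.4398 - 0 = 0.4398 V
Step 2 — R_th: zero the source — replace V1 by a short circuit (node 2 merges into node 0) — and find the resistance seen between A (node 1) and B (node 0).
Reduce the network between node 1 (A) and node 0 (B) by series/parallel combination:
  Rp1 = R1 ‖ R2 ‖ R3 (parallel, all between nodes 0 and 1) = 1/(1/1100 + 1/130 + 1/100) = 53.76 Ω
R_th = 53.76 Ω

Final answer: V_th = 0.4398 V, R_th = 53.76 Ω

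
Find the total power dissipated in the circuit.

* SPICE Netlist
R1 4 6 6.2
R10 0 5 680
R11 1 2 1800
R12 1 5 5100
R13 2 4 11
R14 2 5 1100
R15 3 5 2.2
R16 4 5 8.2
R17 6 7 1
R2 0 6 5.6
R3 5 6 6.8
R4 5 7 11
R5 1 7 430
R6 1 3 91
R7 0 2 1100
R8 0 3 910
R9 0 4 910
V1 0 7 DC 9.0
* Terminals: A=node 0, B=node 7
Nodal analysis, taking node 7 as the 0 V reference.
Source V1 fixes V_0 = 9 V.
KCL at each unknown node (sum of currents leaving = 0; resistances in Ω):
  Node 1: (V_1 - 0)/430 + (V_1 - V_3)/91 + (V_1 - V_2)/1800 + (V_1 - V_5)/5100 = 0
  Node 2: (V_2 - 9)/1100 + (V_2 - V_1)/1800 + (V_2 - V_4)/11 + (V_2 - V_5)/1100 = 0
  Node 3: (V_3 - V_1)/91 + (V_3 - 9)/910 + (V_3 - V_5)/2.2 = 0
  Node 4: (V_4 - V_6)/6.2 + (V_4 - 9)/910 + (V_4 - V_2)/11 + (V_4 - V_5)/8.2 = 0
  Node 5: (V_5 - V_6)/6.8 + (V_5 - 0)/11 + (V_5 - 9)/680 + (V_5 - V_1)/5100 + (V_5 - V_2)/1100 + (V_5 - V_3)/2.2 + (V_5 - V_4)/8.2 = 0
  Node 6: (V_6 - V_4)/6.2 + (V_6 - 9)/5.6 + (V_6 - V_5)/6.8 + (V_6 - 0)/1 = 0
Collecting terms (coefficients in siemens):
  0.01407·V_1 - 0.0005556·V_2 - 0.01099·V_3 - 0.0001961·V_5 = 0
  0.09328·V_2 - 0.0005556·V_1 - 0.09091·V_4 - 0.0009091·V_5 = 0.008182
  0.4666·V_3 - 0.01099·V_1 - 0.4545·V_5 = 0.00989
  0.3752·V_4 - 0.09091·V_2 - 0.122·V_5 - 0.1613·V_6 = 0.00989
  0.817·V_5 - 0.0001961·V_1 - 0.0009091·V_2 - 0.4545·V_3 - 0.122·V_4 - 0.1471·V_6 = 0.01324
  1.487·V_6 - 0.1613·V_4 - 0.1471·V_5 = 1.607
Solving these 6 simultaneous equations (Gaussian elimination) gives:
  V_1 = 0.8659 V, V_2 = 1.307 V, V_3 = 1.024 V, V_4 = 1.236 V
  V_5 = 1.009 V, V_6 = 1.315 V
Power in each resistor, P = (ΔV)²/R:
  P_R1 = (1.236 - 1.315)²/6.2 = 0.0009994 W
  P_R2 = (9 - 1.315)²/5.6 = 10.55 W
  P_R3 = (1.009 - 1.315)²/6.8 = 0.01376 W
  P_R4 = (1.009 - 0)²/11 = 0.09252 W
  P_R5 = (0.8659 - 0)²/430 = 0.001744 W
  P_R6 = (0.8659 - 1.024)²/91 = 0.0002756 W
  P_R7 = (9 - 1.307)²/1100 = 0.0538 W
  P_R8 = (9 - 1.024)²/910 = 0.0699 W
  P_R9 = (9 - 1.236)²/910 = 0.06624 W
  P_R10 = (9 - 1.009)²/680 = 0.09391 W
  P_R11 = (0.8659 - 1.307)²/1800 = 0.0001082 W
  P_R12 = (0.8659 - 1.009)²/5100 = 0.000004005 W
  P_R13 = (1.307 - 1.236)²/11 = 0.0004615 W
  P_R14 = (1.307 - 1.009)²/1100 = 0.00008096 W
  P_R15 = (1.024 - 1.009)²/2.2 = 0.0001085 W
  P_R16 = (1.236 - 1.009)²/8.2 = 0.006294 W
  P_R17 = (1.315 - 0)²/1 = 1.728 W
P_total = P_R1 + P_R2 + P_R3 + P_R4 + P_R5 + P_R6 + P_R7 + P_R8 + P_R9 + P_R10 + P_R11 + P_R12 + P_R13 + P_R14 + P_R15 + P_R16 + P_R17 = 12.68 W

Final answer: 12.68 W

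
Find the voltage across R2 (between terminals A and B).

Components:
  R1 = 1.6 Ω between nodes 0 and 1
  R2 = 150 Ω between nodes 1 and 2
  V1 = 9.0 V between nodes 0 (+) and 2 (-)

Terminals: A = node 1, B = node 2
R1 and R2 are in series across V1 (node 0 → node 1 → node 2), and the output A–B is taken across R2, so this is a voltage divider.
Series current: I = V1/(R1 + R2) = 9/(1.6 + 150) = 9/151.6 = 0.05937 A
V_R2 = I × R2 = V1 × R2/(R1 + R2) = 9 × 150/151.6 = 8.905 V

Final answer: 8.905 V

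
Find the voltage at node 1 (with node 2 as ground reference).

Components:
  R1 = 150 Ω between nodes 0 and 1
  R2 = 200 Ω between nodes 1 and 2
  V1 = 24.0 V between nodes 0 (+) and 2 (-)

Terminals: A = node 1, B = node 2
Nodal analysis, taking node 2 as the 0 V reference.
Source V1 fixes V_0 = 24 V.
KCL at each unknown node (sum of currents leaving = 0; resistances in Ω):
  Node 1: (V_1 - 24)/150 + (V_1 - 0)/200 = 0
Collecting terms: 0.01167 × V_1 = 0.16  =>  V_1 = 13.71 V
The requested potential is V_1 = 13.71 V.

Final answer: V_1 = 13.71 V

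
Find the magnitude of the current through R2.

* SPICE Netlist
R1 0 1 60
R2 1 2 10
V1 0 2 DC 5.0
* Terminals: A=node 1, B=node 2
Nodal analysis, taking node 2 as the 0 V reference.
Source V1 fixes V_0 = 5 V.
KCL at each unknown node (sum of currents leaving = 0; resistances in Ω):
  Node 1: (V_1 - 5)/60 + (V_1 - 0)/10 = 0
Collecting terms: 0.1167 × V_1 = 0.08333  =>  V_1 = 0.7143 V
I_R2 = (V_1 - V_2)/R2 = (0.7143 - 0)/10 = 0.07143 A
|I_R2| = 0.07143 A

Final answer: |I_R2| = 0.07143 A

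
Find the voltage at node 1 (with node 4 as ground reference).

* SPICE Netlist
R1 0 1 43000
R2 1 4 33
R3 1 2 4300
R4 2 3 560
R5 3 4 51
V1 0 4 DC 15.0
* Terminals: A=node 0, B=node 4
Nodal analysis, taking node 4 as the 0 V reference.
Source V1 fixes V_0 = 15 V.
KCL at each unknown node (sum of currents leaving = 0; resistances in Ω):
  Node 1: (V_1 - 15)/43000 + (V_1 - 0)/33 + (V_1 - V_2)/4300 = 0
  Node 2: (V_2 - V_1)/4300 + (V_2 - V_3)/560 = 0
  Node 3: (V_3 - V_2)/560 + (V_3 - 0)/51 = 0
Collecting terms (coefficients in siemens):
  0.03056·V_1 - 0.0002326·V_2 = 0.0003488
  0.002018·V_2 - 0.0002326·V_1 - 0.001786·V_3 = 0
  0.02139·V_3 - 0.001786·V_2 = 0
Solving these 3 simultaneous equations (Gaussian elimination) gives:
  V_1 = 0.01143 V, V_2 = 0.001422 V, V_3 = 0.0001187 V
The requested potential is V_1 = 0.01143 V.

Final answer: V_1 = 0.01143 V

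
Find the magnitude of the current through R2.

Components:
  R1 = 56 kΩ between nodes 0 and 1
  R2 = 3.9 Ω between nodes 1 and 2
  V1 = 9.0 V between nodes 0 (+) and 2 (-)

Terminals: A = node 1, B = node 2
Nodal analysis, taking node 2 as the 0 V reference.
Source V1 fixes V_0 = 9 V.
KCL at each unknown node (sum of currents leaving = 0; resistances in Ω):
  Node 1: (V_1 - 9)/56000 + (V_1 - 0)/3.9 = 0
Collecting terms: 0.2564 × V_1 = 0.0001607  =>  V_1 = 0.0006267 V
I_R2 = (V_1 - V_2)/R2 = (0.0006267 - 0)/3.9 = 0.0001607 A
|I_R2| = 0.0001607 A

Final answer: |I_R2| = 0.0001607 A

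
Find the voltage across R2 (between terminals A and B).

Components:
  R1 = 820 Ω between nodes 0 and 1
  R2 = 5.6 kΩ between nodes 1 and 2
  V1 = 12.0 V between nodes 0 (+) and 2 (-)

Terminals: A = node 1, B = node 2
R1 and R2 are in series across V1 (node 0 → node 1 → node 2), and the output A–B is taken across R2, so this is a voltage divider.
Series current: I = V1/(R1 + R2) = 12/(820 + 5600) = 12/6420 = 0.001869 A
V_R2 = I × R2 = V1 × R2/(R1 + R2) = 12 × 5600/6420 = 10.47 V

Final answer: 10.47 V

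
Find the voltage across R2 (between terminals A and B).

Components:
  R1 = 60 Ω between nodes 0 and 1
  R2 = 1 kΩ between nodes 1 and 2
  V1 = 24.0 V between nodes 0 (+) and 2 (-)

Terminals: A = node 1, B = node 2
R1 and R2 are in series across V1 (node 0 → node 1 → node 2), and the output A–B is taken across R2, so this is a voltage divider.
Series current: I = V1/(R1 + R2) = 24/(60 + 1000) = 24/1060 = 0.02264 A
V_R2 = I × R2 = V1 × R2/(R1 + R2) = 24 × 1000/1060 = 22.64 V

Final answer: 22.64 V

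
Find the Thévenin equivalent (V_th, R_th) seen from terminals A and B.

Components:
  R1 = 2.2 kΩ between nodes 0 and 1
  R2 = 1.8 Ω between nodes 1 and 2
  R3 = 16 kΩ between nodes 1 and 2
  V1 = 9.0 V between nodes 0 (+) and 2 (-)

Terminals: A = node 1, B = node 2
Step 1 — V_th is the open-circuit voltage V_A - V_B (nothing connected across the terminals).
Nodal analysis, taking node 2 as the 0 V reference.
Source V1 fixes V_0 = 9 V.
KCL at each unknown node (sum of currents leaving = 0; resistances in Ω):
  Node 1: (V_1 - 9)/2200 + (V_1 - 0)/1.8 + (V_1 - 0)/16000 = 0
Collecting terms: 0.5561 × V_1 = 0.004091  =>  V_1 = 0.007357 V
V_th = V_1 - V_2 = 0.007357 - 0 = 0.007357 V
Step 2 — R_th: zero the source — replace V1 by a short circuit (node 2 merges into node 0) — and find the resistance seen between A (node 1) and B (node 0).
Reduce the network between node 1 (A) and node 0 (B) by series/parallel combination:
  Rp1 = R1 ‖ R2 ‖ R3 (parallel, all between nodes 0 and 1) = 1/(1/2200 + 1/1.8 + 1/16000) = 1.798 Ω
R_th = 1.798 Ω

Final answer: V_th = 0.007357 V, R_th = 1.798 Ω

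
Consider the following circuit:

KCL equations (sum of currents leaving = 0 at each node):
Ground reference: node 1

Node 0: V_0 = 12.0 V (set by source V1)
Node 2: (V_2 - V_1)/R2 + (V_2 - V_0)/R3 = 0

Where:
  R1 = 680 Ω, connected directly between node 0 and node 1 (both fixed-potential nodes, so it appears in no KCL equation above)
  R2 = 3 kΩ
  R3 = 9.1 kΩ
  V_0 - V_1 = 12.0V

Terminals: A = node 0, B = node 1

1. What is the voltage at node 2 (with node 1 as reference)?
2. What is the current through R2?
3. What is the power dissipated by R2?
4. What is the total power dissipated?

Nodal analysis, taking node 1 as the 0 V reference.
Source V1 fixes V_0 = 12 V.
KCL at each unknown node (sum of currents leaving = 0; resistances in Ω):
  Node 2: (V_2 - 0)/3000 + (V_2 - 12)/9100 = 0
Collecting terms: 0.0004432 × V_2 = 0.001319  =>  V_2 = 2.975 V
Part 1:
  Read off the nodal solution: V_2 = 2.975 V
Part 2:
  I_R2 = (V_1 - V_2)/R2 = (0 - 2.975)/3000 = -0.0009917 A
  Magnitude: I_R2 = 0.0009917 A
Part 3:
  I_R2 = (V_1 - V_2)/R2 = (0 - 2.975)/3000 = -0.0009917 A
  P_R2 = I_R2² × R2 = (-0.0009917)² × 3000 = 0.002951 W
Part 4:
  Power in each resistor, P = (ΔV)²/R:
    P_R1 = (12 - 0)²/680 = 0.2118 W
    P_R2 = (0 - 2.975)²/3000 = 0.002951 W
    P_R3 = (12 - 2.975)²/9100 = 0.00895 W
  P_total = P_R1 + P_R2 + P_R3 = 0.2237 W

Final answers:
1. V_2 = 2.975 V
2. I_R2 = 0.0009917 A
3. P_R2 = 0.002951 W
4. P_total = 0.2237 W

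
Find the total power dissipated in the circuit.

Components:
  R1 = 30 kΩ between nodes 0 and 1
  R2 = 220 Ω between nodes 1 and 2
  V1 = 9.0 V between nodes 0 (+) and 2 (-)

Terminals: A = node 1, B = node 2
Nodal analysis, taking node 2 as the 0 V reference.
Source V1 fixes V_0 = 9 V.
KCL at each unknown node (sum of currents leaving = 0; resistances in Ω):
  Node 1: (V_1 - 9)/30000 + (V_1 - 0)/220 = 0
Collecting terms: 0.004579 × V_1 = 0.0003  =>  V_1 = 0.06552 V
Power in each resistor, P = (ΔV)²/R:
  P_R1 = (9 - 0.06552)²/30000 = 0.002661 W
  P_R2 = (0.06552 - 0)²/220 = 0.00001951 W
P_total = P_R1 + P_R2 = 0.00268 W

Final answer: 0.00268 W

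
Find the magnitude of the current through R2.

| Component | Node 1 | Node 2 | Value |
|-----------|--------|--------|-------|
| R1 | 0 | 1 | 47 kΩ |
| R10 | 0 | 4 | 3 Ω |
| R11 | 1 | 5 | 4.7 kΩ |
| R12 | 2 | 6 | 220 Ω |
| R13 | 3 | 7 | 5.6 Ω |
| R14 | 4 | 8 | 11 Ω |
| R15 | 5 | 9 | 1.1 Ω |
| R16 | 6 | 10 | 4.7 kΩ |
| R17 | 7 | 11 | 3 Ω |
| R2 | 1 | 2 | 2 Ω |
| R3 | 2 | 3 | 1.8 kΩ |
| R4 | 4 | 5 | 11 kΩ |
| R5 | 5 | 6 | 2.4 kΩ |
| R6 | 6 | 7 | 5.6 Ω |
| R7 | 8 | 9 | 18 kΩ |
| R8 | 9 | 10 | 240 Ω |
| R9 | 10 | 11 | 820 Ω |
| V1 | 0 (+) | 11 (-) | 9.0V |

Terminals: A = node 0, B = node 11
Nodal analysis, taking node 11 as the 0 V reference.
Source V1 fixes V_0 = 9 V.
KCL at each unknown node (sum of currents leaving = 0; resistances in Ω):
  Node 1: (V_1 - 9)/47000 + (V_1 - V_2)/2 + (V_1 - V_5)/4700 = 0
  Node 2: (V_2 - V_1)/2 + (V_2 - V_3)/1800 + (V_2 - V_6)/220 = 0
  Node 3: (V_3 - V_2)/1800 + (V_3 - V_7)/5.6 = 0
  Node 4: (V_4 - V_5)/11000 + (V_4 - 9)/3 + (V_4 - V_8)/11 = 0
  Node 5: (V_5 - V_4)/11000 + (V_5 - V_6)/2400 + (V_5 - V_1)/4700 + (V_5 - V_9)/1.1 = 0
  Node 6: (V_6 - V_5)/2400 + (V_6 - V_7)/5.6 + (V_6 - V_2)/220 + (V_6 - V_10)/4700 = 0
  Node 7: (V_7 - V_6)/5.6 + (V_7 - V_3)/5.6 + (V_7 - 0)/3 = 0
  Node 8: (V_8 - V_9)/18000 + (V_8 - V_4)/11 = 0
  Node 9: (V_9 - V_8)/18000 + (V_9 - V_10)/240 + (V_9 - V_5)/1.1 = 0
  Node 10: (V_10 - V_9)/240 + (V_10 - 0)/820 + (V_10 - V_6)/4700 = 0
Collecting terms (coefficients in siemens):
  0.5002·V_1 - 0.5·V_2 - 0.0002128·V_5 = 0.0001915
  0.5051·V_2 - 0.5·V_1 - 0.0005556·V_3 - 0.004545·V_6 = 0
  0.1791·V_3 - 0.0005556·V_2 - 0.1786·V_7 = 0
  0.4243·V_4 - 0.00009091·V_5 - 0.09091·V_8 = 3
  0.9098·V_5 - 0.0002128·V_1 - 0.00009091·V_4 - 0.0004167·V_6 - 0.9091·V_9 = 0
  0.1837·V_6 - 0.004545·V_2 - 0.0004167·V_5 - 0.1786·V_7 - 0.0002128·V_10 = 0
  0.6905·V_7 - 0.1786·V_3 - 0.1786·V_6 = 0
  0.09096·V_8 - 0.09091·V_4 - 0.00005556·V_9 = 0
  0.9133·V_9 - 0.9091·V_5 - 0.00005556·V_8 - 0.004167·V_10 = 0
  0.005599·V_10 - 0.0002128·V_6 - 0.004167·V_9 = 0
Solving these 10 simultaneous equations (Gaussian elimination) gives:
  V_1 = 0.07098 V, V_2 = 0.07032 V, V_3 = 0.002439 V, V_4 = 8.996 V
  V_5 = 0.7256 V, V_6 = 0.006175 V, V_7 = 0.002228 V, V_8 = 8.991 V
  V_9 = 0.7253 V, V_10 = 0.54 V
I_R2 = (V_1 - V_2)/R2 = (0.07098 - 0.07032)/2 = 0.0003293 A
|I_R2| = 0.0003293 A

Final answer: |I_R2| = 0.0003293 A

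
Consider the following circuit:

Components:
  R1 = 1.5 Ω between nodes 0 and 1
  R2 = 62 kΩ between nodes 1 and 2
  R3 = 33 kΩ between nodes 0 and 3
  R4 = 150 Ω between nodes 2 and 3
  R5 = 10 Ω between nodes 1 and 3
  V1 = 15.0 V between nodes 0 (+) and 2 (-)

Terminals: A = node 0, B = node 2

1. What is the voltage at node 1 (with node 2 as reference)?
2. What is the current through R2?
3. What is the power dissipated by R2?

Nodal analysis, taking node 2 as the 0 V reference.
Source V1 fixes V_0 = 15 V.
KCL at each unknown node (sum of currents leaving = 0; resistances in Ω):
  Node 1: (V_1 - 15)/1.5 + (V_1 - 0)/62000 + (V_1 - V_3)/10 = 0
  Node 3: (V_3 - 15)/33000 + (V_3 - 0)/150 + (V_3 - V_1)/10 = 0
Collecting terms (coefficients in siemens):
  0.7667·V_1 - 0.1·V_3 = 10
  0.1067·V_3 - 0.1·V_1 = 0.0004545
Determinant D = (0.7667)(0.1067) - (-0.1)(-0.1) = 0.0718
V_1 = [(10)(0.1067) - (-0.1)(0.0004545)]/D = 14.86 V
V_3 = [(0.7667)(0.0004545) - (10)(-0.1)]/D = 13.93 V
Part 1:
  Read off the nodal solution: V_1 = 14.86 V
Part 2:
  I_R2 = (V_1 - V_2)/R2 = (14.86 - 0)/62000 = 0.0002397 A
  Magnitude: I_R2 = 0.0002397 A
Part 3:
  I_R2 = (V_1 - V_2)/R2 = (14.86 - 0)/62000 = 0.0002397 A
  P_R2 = I_R2² × R2 = (0.0002397)² × 62000 = 0.003562 W

Final answers:
1. V_1 = 14.86 V
2. I_R2 = 0.0002397 A
3. P_R2 = 0.003562 W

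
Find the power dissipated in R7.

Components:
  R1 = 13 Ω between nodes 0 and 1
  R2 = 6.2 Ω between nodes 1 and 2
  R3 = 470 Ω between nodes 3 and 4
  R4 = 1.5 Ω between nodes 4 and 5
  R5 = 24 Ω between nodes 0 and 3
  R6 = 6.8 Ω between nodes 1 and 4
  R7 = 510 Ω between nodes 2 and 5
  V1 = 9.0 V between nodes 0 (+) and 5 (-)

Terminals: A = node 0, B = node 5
Nodal analysis, taking node 5 as the 0 V reference.
Source V1 fixes V_0 = 9 V.
KCL at each unknown node (sum of currents leaving = 0; resistances in Ω):
  Node 1: (V_1 - 9)/13 + (V_1 - V_2)/6.2 + (V_1 - V_4)/6.8 = 0
  Node 2: (V_2 - V_1)/6.2 + (V_2 - 0)/510 = 0
  Node 3: (V_3 - V_4)/470 + (V_3 - 9)/24 = 0
  Node 4: (V_4 - V_3)/470 + (V_4 - 0)/1.5 + (V_4 - V_1)/6.8 = 0
Collecting terms (coefficients in siemens):
  0.3853·V_1 - 0.1613·V_2 - 0.1471·V_4 = 0.6923
  0.1633·V_2 - 0.1613·V_1 = 0
  0.04379·V_3 - 0.002128·V_4 = 0.375
  0.8159·V_4 - 0.1471·V_1 - 0.002128·V_3 = 0
Solving these 4 simultaneous equations (Gaussian elimination) gives:
  V_1 = 3.488 V, V_2 = 3.446 V, V_3 = 8.594 V, V_4 = 0.6512 V
I_R7 = (V_2 - V_5)/R7 = (3.446 - 0)/510 = 0.006758 A
P_R7 = I_R7² × R7 = (0.006758)² × 510 = 0.02329 W

Final answer: 0.02329 W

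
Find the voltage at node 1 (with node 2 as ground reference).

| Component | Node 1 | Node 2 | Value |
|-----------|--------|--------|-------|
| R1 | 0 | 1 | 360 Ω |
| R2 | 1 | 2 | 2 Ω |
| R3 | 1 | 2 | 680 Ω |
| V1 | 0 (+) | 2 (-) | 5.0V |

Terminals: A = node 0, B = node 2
Nodal analysis, taking node 2 as the 0 V reference.
Source V1 fixes V_0 = 5 V.
KCL at each unknown node (sum of currents leaving = 0; resistances in Ω):
  Node 1: (V_1 - 5)/360 + (V_1 - 0)/2 + (V_1 - 0)/680 = 0
Collecting terms: 0.5042 × V_1 = 0.01389  =>  V_1 = 0.02754 V
The requested potential is V_1 = 0.02754 V.

Final answer: V_1 = 0.02754 V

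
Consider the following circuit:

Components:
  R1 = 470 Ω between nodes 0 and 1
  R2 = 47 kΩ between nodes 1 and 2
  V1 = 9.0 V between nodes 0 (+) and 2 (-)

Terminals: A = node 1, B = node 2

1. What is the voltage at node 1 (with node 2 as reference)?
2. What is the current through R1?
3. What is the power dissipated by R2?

Nodal analysis, taking node 2 as the 0 V reference.
Source V1 fixes V_0 = 9 V.
KCL at each unknown node (sum of currents leaving = 0; resistances in Ω):
  Node 1: (V_1 - 9)/470 + (V_1 - 0)/47000 = 0
Collecting terms: 0.002149 × V_1 = 0.01915  =>  V_1 = 8.911 V
Part 1:
  Read off the nodal solution: V_1 = 8.911 V
Part 2:
  I_R1 = (V_0 - V_1)/R1 = (9 - 8.911)/470 = 0.0001896 A
  Magnitude: I_R1 = 0.0001896 A
Part 3:
  I_R2 = (V_1 - V_2)/R2 = (8.911 - 0)/47000 = 0.0001896 A
  P_R2 = I_R2² × R2 = (0.0001896)² × 47000 = 0.001689 W

Final answers:
1. V_1 = 8.911 V
2. I_R1 = 0.0001896 A
3. P_R2 = 0.001689 W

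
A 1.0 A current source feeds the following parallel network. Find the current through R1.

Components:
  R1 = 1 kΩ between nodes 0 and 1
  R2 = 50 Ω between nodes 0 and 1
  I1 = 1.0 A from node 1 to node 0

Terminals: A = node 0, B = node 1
All resistors sit directly between nodes 0 and 1, so they are in parallel and share one voltage V; the full source current 1 A splits among them.
1/R_par = 1/1000 + 1/50 = 0.021 S  =>  R_par = 47.62 Ω
V = I × R_par = 1 × 47.62 = 47.62 V
I_R1 = V/R1 = 47.62/1000 = 0.04762 A

Final answer: 0.04762 A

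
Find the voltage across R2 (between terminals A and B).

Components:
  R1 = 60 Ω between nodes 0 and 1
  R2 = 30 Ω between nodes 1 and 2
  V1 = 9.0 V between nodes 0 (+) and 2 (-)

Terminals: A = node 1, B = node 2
R1 and R2 are in series across V1 (node 0 → node 1 → node 2), and the output A–B is taken across R2, so this is a voltage divider.
Series current: I = V1/(R1 + R2) = 9/(60 + 30) = 9/90 = 0.1 A
V_R2 = I × R2 = V1 × R2/(R1 + R2) = 9 × 30/90 = 3 V

Final answer: 3 V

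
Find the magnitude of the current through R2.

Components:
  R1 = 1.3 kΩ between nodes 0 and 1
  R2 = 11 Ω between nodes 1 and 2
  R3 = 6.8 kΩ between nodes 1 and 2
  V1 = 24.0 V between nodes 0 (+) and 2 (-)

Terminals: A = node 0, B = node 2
Nodal analysis, taking node 2 as the 0 V reference.
Source V1 fixes V_0 = 24 V.
KCL at each unknown node (sum of currents leaving = 0; resistances in Ω):
  Node 1: (V_1 - 24)/1300 + (V_1 - 0)/11 + (V_1 - 0)/6800 = 0
Collecting terms: 0.09183 × V_1 = 0.01846  =>  V_1 = 0.2011 V
I_R2 = (V_1 - V_2)/R2 = (0.2011 - 0)/11 = 0.01828 A
|I_R2| = 0.01828 A

Final answer: |I_R2| = 0.01828 A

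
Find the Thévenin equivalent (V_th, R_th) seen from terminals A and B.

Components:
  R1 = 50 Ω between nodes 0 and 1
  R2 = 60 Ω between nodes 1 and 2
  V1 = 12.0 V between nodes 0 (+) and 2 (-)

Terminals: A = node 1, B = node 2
Step 1 — V_th is the open-circuit voltage V_A - V_B (nothing connected across the terminals).
Nodal analysis, taking node 2 as the 0 V reference.
Source V1 fixes V_0 = 12 V.
KCL at each unknown node (sum of currents leaving = 0; resistances in Ω):
  Node 1: (V_1 - 12)/50 + (V_1 - 0)/60 = 0
Collecting terms: 0.03667 × V_1 = 0.24  =>  V_1 = 6.545 V
V_th = V_1 - V_2 = 6.545 - 0 = 6.545 V
Step 2 — R_th: zero the source — replace V1 by a short circuit (node 2 merges into node 0) — and find the resistance seen between A (node 1) and B (node 0).
Reduce the network between node 1 (A) and node 0 (B) by series/parallel combination:
  Rp1 = R1 ‖ R2 (parallel, both between nodes 0 and 1) = 1/(1/50 + 1/60) = 27.27 Ω
R_th = 27.27 Ω

Final answer: V_th = 6.545 V, R_th = 27.27 Ω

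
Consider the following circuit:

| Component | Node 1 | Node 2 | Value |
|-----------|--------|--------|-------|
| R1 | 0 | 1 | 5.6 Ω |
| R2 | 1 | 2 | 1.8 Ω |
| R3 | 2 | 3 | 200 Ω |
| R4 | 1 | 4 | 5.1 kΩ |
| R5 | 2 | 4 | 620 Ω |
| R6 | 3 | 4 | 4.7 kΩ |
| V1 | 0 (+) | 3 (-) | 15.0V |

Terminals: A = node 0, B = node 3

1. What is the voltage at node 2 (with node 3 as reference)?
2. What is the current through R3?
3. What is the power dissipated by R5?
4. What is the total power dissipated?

Nodal analysis, taking node 3 as the 0 V reference.
Source V1 fixes V_0 = 15 V.
KCL at each unknown node (sum of currents leaving = 0; resistances in Ω):
  Node 1: (V_1 - 15)/5.6 + (V_1 - V_2)/1.8 + (V_1 - V_4)/5100 = 0
  Node 2: (V_2 - V_1)/1.8 + (V_2 - 0)/200 + (V_2 - V_4)/620 = 0
  Node 4: (V_4 - V_1)/5100 + (V_4 - V_2)/620 + (V_4 - 0)/4700 = 0
Collecting terms (coefficients in siemens):
  0.7343·V_1 - 0.5556·V_2 - 0.0001961·V_4 = 2.679
  0.5622·V_2 - 0.5556·V_1 - 0.001613·V_4 = 0
  0.002022·V_4 - 0.0001961·V_1 - 0.001613·V_2 = 0
Solving these 3 simultaneous equations (Gaussian elimination) gives:
  V_1 = 14.58 V, V_2 = 14.45 V, V_4 = 12.94 V
Part 1:
  Read off the nodal solution: V_2 = 14.45 V
Part 2:
  I_R3 = (V_2 - V_3)/R3 = (14.45 - 0)/200 = 0.07223 A
  Magnitude: I_R3 = 0.07223 A
Part 3:
  I_R5 = (V_2 - V_4)/R5 = (14.45 - 12.94)/620 = 0.002431 A
  P_R5 = I_R5² × R5 = (0.002431)² × 620 = 0.003664 W
Part 4:
  Power in each resistor, P = (ΔV)²/R:
    P_R1 = (15 - 14.58)²/5.6 = 0.03148 W
    P_R2 = (14.58 - 14.45)²/1.8 = 0.01003 W
    P_R3 = (14.45 - 0)²/200 = 1.043 W
    P_R4 = (14.58 - 12.94)²/5100 = 0.0005284 W
    P_R5 = (14.45 - 12.94)²/620 = 0.003664 W
    P_R6 = (0 - 12.94)²/4700 = 0.03562 W
  P_total = P_R1 + P_R2 + P_R3 + P_R4 + P_R5 + P_R6 = 1.125 W

Final answers:
1. V_2 = 14.45 V
2. I_R3 = 0.07223 A
3. P_R5 = 0.003664 W
4. P_total = 1.125 W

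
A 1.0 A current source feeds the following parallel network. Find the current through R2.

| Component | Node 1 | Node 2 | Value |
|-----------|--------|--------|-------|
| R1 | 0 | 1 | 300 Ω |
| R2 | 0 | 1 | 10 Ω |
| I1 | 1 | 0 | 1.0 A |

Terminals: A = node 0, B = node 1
All resistors sit directly between nodes 0 and 1, so they are in parallel and share one voltage V; the full source current 1 A splits among them.
1/R_par = 1/300 + 1/10 = 0.1033 S  =>  R_par = 9.677 Ω
V = I × R_par = 1 × 9.677 = 9.677 V
I_R2 = V/R2 = 9.677/10 = 0.9677 A

Final answer: 0.9677 A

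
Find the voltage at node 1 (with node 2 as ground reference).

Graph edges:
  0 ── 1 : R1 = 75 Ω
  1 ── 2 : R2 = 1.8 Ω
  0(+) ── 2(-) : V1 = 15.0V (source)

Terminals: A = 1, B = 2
Nodal analysis, taking node 2 as the 0 V reference.
Source V1 fixes V_0 = 15 V.
KCL at each unknown node (sum of currents leaving = 0; resistances in Ω):
  Node 1: (V_1 - 15)/75 + (V_1 - 0)/1.8 = 0
Collecting terms: 0.5689 × V_1 = 0.2  =>  V_1 = 0.3516 V
The requested potential is V_1 = 0.3516 V.

Final answer: V_1 = 0.3516 V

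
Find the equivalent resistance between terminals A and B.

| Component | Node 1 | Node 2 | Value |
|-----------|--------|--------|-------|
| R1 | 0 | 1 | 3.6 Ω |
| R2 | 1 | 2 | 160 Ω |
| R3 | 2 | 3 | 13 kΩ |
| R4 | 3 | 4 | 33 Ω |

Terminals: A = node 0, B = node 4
Reduce the network between node 0 (A) and node 4 (B) by series/parallel combination:
  Rs1 = R1 + R2 (series, joined only at node 1) = 3.6 + 160 = 163.6 Ω
  Rs2 = R3 + Rs1 (series, joined only at node 2) = 13000 + 163.6 = 13160 Ω
  Rs3 = R4 + Rs2 (series, joined only at node 3) = 33 + 13160 = 13200 Ω
R_eq = 13.2 kΩ

Final answer: 13.2 kΩ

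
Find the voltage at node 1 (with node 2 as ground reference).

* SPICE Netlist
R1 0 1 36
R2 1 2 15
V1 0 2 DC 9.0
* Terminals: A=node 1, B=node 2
Nodal analysis, taking node 2 as the 0 V reference.
Source V1 fixes V_0 = 9 V.
KCL at each unknown node (sum of currents leaving = 0; resistances in Ω):
  Node 1: (V_1 - 9)/36 + (V_1 - 0)/15 = 0
Collecting terms: 0.09444 × V_1 = 0.25  =>  V_1 = 2.647 V
The requested potential is V_1 = 2.647 V.

Final answer: V_1 = 2.647 V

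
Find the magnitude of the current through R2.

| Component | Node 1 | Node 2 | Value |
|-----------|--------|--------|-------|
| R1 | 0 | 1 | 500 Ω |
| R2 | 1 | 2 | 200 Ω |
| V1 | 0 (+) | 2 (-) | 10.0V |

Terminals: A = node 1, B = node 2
Nodal analysis, taking node 2 as the 0 V reference.
Source V1 fixes V_0 = 10 V.
KCL at each unknown node (sum of currents leaving = 0; resistances in Ω):
  Node 1: (V_1 - 10)/500 + (V_1 - 0)/200 = 0
Collecting terms: 0.007 × V_1 = 0.02  =>  V_1 = 2.857 V
I_R2 = (V_1 - V_2)/R2 = (2.857 - 0)/200 = 0.01429 A
|I_R2| = 0.01429 A

Final answer: |I_R2| = 0.01429 A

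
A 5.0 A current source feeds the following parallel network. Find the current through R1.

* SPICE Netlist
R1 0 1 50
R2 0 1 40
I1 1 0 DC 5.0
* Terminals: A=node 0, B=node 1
All resistors sit directly between nodes 0 and 1, so they are in parallel and share one voltage V; the full source current 5 A splits among them.
1/R_par = 1/50 + 1/40 = 0.045 S  =>  R_par = 22.22 Ω
V = I × R_par = 5 × 22.22 = 111.1 V
I_R1 = V/R1 = 111.1/50 = 2.222 A

Final answer: 2.222 A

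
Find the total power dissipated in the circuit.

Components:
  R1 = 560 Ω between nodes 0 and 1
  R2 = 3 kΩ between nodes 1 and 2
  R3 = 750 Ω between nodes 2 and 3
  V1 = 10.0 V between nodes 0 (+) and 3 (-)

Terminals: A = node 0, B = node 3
Nodal analysis, taking node 3 as the 0 V reference.
Source V1 fixes V_0 = 10 V.
KCL at each unknown node (sum of currents leaving = 0; resistances in Ω):
  Node 1: (V_1 - 10)/560 + (V_1 - V_2)/3000 = 0
  Node 2: (V_2 - V_1)/3000 + (V_2 - 0)/750 = 0
Collecting terms (coefficients in siemens):
  0.002119·V_1 - 0.0003333·V_2 = 0.01786
  0.001667·V_2 - 0.0003333·V_1 = 0
Determinant D = (0.002119)(0.001667) - (-0.0003333)(-0.0003333) = 0.000003421
V_1 = [(0.01786)(0.001667) - (-0.0003333)(0)]/D = 8.701 V
V_2 = [(0.002119)(0) - (0.01786)(-0.0003333)]/D = 1.74 V
Power in each resistor, P = (ΔV)²/R:
  P_R1 = (10 - 8.701)²/560 = 0.003015 W
  P_R2 = (8.701 - 1.74)²/3000 = 0.01615 W
  P_R3 = (1.74 - 0)²/750 = 0.004037 W
P_total = P_R1 + P_R2 + P_R3 = 0.0232 W

Final answer: 0.0232 W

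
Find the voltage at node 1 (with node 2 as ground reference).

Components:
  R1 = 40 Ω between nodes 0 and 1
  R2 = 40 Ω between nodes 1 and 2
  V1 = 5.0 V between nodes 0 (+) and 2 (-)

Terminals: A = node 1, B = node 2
Nodal analysis, taking node 2 as the 0 V reference.
Source V1 fixes V_0 = 5 V.
KCL at each unknown node (sum of currents leaving = 0; resistances in Ω):
  Node 1: (V_1 - 5)/40 + (V_1 - 0)/40 = 0
Collecting terms: 0.05 × V_1 = 0.125  =>  V_1 = 2.5 V
The requested potential is V_1 = 2.5 V.

Final answer: V_1 = 2.5 V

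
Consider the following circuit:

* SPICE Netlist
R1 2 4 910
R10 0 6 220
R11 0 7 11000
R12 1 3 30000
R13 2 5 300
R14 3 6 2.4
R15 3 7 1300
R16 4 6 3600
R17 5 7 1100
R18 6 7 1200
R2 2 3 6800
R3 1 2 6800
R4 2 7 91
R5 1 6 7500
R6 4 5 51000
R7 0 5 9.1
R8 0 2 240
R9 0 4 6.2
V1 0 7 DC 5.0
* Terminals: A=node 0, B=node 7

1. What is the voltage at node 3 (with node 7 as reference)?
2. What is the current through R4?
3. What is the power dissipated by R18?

Nodal analysis, taking node 7 as the 0 V reference.
Source V1 fixes V_0 = 5 V.
KCL at each unknown node (sum of currents leaving = 0; resistances in Ω):
  Node 1: (V_1 - V_2)/6800 + (V_1 - V_6)/7500 + (V_1 - V_3)/30000 = 0
  Node 2: (V_2 - V_4)/910 + (V_2 - V_3)/6800 + (V_2 - V_1)/6800 + (V_2 - 0)/91 + (V_2 - 5)/240 + (V_2 - V_5)/300 = 0
  Node 3: (V_3 - V_2)/6800 + (V_3 - V_1)/30000 + (V_3 - V_6)/2.4 + (V_3 - 0)/1300 = 0
  Node 4: (V_4 - V_2)/910 + (V_4 - V_5)/51000 + (V_4 - 5)/6.2 + (V_4 - V_6)/3600 = 0
  Node 5: (V_5 - V_4)/51000 + (V_5 - 5)/9.1 + (V_5 - V_2)/300 + (V_5 - 0)/1100 = 0
  Node 6: (V_6 - V_1)/7500 + (V_6 - 5)/220 + (V_6 - V_3)/2.4 + (V_6 - V_4)/3600 + (V_6 - 0)/1200 = 0
Collecting terms (coefficients in siemens):
  0.0003137·V_1 - 0.0001471·V_2 - 0.00003333·V_3 - 0.0001333·V_6 = 0
  0.01988·V_2 - 0.0001471·V_1 - 0.0001471·V_3 - 0.001099·V_4 - 0.003333·V_5 = 0.02083
  0.4176·V_3 - 0.00003333·V_1 - 0.0001471·V_2 - 0.4167·V_6 = 0
  0.1627·V_4 - 0.001099·V_2 - 0.00001961·V_5 - 0.0002778·V_6 = 0.8065
  0.1142·V_5 - 0.003333·V_2 - 0.00001961·V_4 = 0.5495
  0.4225·V_6 - 0.0001333·V_1 - 0.4167·V_3 - 0.0002778·V_4 = 0.02273
Solving these 6 simultaneous equations (Gaussian elimination) gives:
  V_1 = 2.992 V, V_2 = 2.19 V, V_3 = 3.693 V, V_4 = 4.979 V
  V_5 = 4.878 V, V_6 = 3.7 V
Part 1:
  Read off the nodal solution: V_3 = 3.693 V
Part 2:
  I_R4 = (V_2 - V_7)/R4 = (2.19 - 0)/91 = 0.02407 A
  Magnitude: I_R4 = 0.02407 A
Part 3:
  I_R18 = (V_6 - V_7)/R18 = (3.7 - 0)/1200 = 0.003084 A
  P_R18 = I_R18² × R18 = (0.003084)² × 1200 = 0.01141 W

Final answers:
1. V_3 = 3.693 V
2. I_R4 = 0.02407 A
3. P_R18 = 0.01141 W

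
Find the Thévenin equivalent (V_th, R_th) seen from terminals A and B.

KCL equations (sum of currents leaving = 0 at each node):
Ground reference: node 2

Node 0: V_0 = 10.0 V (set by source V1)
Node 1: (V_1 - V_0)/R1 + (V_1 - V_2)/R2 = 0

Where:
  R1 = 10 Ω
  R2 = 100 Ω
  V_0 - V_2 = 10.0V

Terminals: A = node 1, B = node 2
Step 1 — V_th is the open-circuit voltage V_A - V_B (nothing connected across the terminals).
Nodal analysis, taking node 2 as the 0 V reference.
Source V1 fixes V_0 = 10 V.
KCL at each unknown node (sum of currents leaving = 0; resistances in Ω):
  Node 1: (V_1 - 10)/10 + (V_1 - 0)/100 = 0
Collecting terms: 0.11 × V_1 = 1  =>  V_1 = 9.091 V
V_th = V_1 - V_2 = 9.091 - 0 = 9.091 V
Step 2 — R_th: zero the source — replace V1 by a short circuit (node 2 merges into node 0) — and find the resistance seen between A (node 1) and B (node 0).
Reduce the network between node 1 (A) and node 0 (B) by series/parallel combination:
  Rp1 = R1 ‖ R2 (parallel, both between nodes 0 and 1) = 1/(1/10 + 1/100) = 9.091 Ω
R_th = 9.091 Ω

Final answer: V_th = 9.091 V, R_th = 9.091 Ω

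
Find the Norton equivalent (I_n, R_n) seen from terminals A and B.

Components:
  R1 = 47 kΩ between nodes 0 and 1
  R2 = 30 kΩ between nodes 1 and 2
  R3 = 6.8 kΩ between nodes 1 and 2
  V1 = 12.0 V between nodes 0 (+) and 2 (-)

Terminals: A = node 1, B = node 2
Find the Thévenin equivalent first; then I_n = V_th/R_th and R_n = R_th.
Step 1 — V_th is the open-circuit voltage V_A - V_B (nothing connected across the terminals).
Nodal analysis, taking node 2 as the 0 V reference.
Source V1 fixes V_0 = 12 V.
KCL at each unknown node (sum of currents leaving = 0; resistances in Ω):
  Node 1: (V_1 - 12)/47000 + (V_1 - 0)/30000 + (V_1 - 0)/6800 = 0
Collecting terms: 0.0002017 × V_1 = 0.0002553  =>  V_1 = 1.266 V
V_th = V_1 - V_2 = 1.266 - 0 = 1.266 V
Step 2 — R_th: zero the source — replace V1 by a short circuit (node 2 merges into node 0) — and find the resistance seen between A (node 1) and B (node 0).
Reduce the network between node 1 (A) and node 0 (B) by series/parallel combination:
  Rp1 = R1 ‖ R2 ‖ R3 (parallel, all between nodes 0 and 1) = 1/(1/47000 + 1/30000 + 1/6800) = 4959 Ω
R_th = 4.959 kΩ
I_n = V_th/R_th = 1.266/4959 = 0.0002553 A, and R_n = R_th = 4.959 kΩ

Final answer: I_n = 0.0002553 A, R_n = 4.959 kΩ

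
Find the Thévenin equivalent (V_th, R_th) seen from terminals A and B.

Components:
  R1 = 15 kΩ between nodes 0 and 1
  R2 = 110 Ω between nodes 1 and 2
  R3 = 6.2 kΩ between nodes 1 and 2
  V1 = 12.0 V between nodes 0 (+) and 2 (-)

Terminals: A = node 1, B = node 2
Step 1 — V_th is the open-circuit voltage V_A - V_B (nothing connected across the terminals).
Nodal analysis, taking node 2 as the 0 V reference.
Source V1 fixes V_0 = 12 V.
KCL at each unknown node (sum of currents leaving = 0; resistances in Ω):
  Node 1: (V_1 - 12)/15000 + (V_1 - 0)/110 + (V_1 - 0)/6200 = 0
Collecting terms: 0.009319 × V_1 = 0.0008  =>  V_1 = 0.08585 V
V_th = V_1 - V_2 = 0.08585 - 0 = 0.08585 V
Step 2 — R_th: zero the source — replace V1 by a short circuit (node 2 merges into node 0) — and find the resistance seen between A (node 1) and B (node 0).
Reduce the network between node 1 (A) and node 0 (B) by series/parallel combination:
  Rp1 = R1 ‖ R2 ‖ R3 (parallel, all between nodes 0 and 1) = 1/(1/15000 + 1/110 + 1/6200) = 107.3 Ω
R_th = 107.3 Ω

Final answer: V_th = 0.08585 V, R_th = 107.3 Ω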